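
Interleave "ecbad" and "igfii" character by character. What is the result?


Interleaving "ecbad" and "igfii":
  Position 0: 'e' from first, 'i' from second => "ei"
  Position 1: 'c' from first, 'g' from second => "cg"
  Position 2: 'b' from first, 'f' from second => "bf"
  Position 3: 'a' from first, 'i' from second => "ai"
  Position 4: 'd' from first, 'i' from second => "di"
Result: eicgbfaidi

eicgbfaidi


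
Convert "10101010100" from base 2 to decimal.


Input: "10101010100" in base 2
Positional expansion:
  Digit '1' (value 1) x 2^10 = 1024
  Digit '0' (value 0) x 2^9 = 0
  Digit '1' (value 1) x 2^8 = 256
  Digit '0' (value 0) x 2^7 = 0
  Digit '1' (value 1) x 2^6 = 64
  Digit '0' (value 0) x 2^5 = 0
  Digit '1' (value 1) x 2^4 = 16
  Digit '0' (value 0) x 2^3 = 0
  Digit '1' (value 1) x 2^2 = 4
  Digit '0' (value 0) x 2^1 = 0
  Digit '0' (value 0) x 2^0 = 0
Sum = 1364

1364


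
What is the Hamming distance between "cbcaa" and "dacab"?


Comparing "cbcaa" and "dacab" position by position:
  Position 0: 'c' vs 'd' => differ
  Position 1: 'b' vs 'a' => differ
  Position 2: 'c' vs 'c' => same
  Position 3: 'a' vs 'a' => same
  Position 4: 'a' vs 'b' => differ
Total differences (Hamming distance): 3

3


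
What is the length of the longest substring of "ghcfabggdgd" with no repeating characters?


Input: "ghcfabggdgd"
Sliding window (track last position of each char):
  Position 0 ('g'): window [0,0] length 1 -- new best
  Position 1 ('h'): window [0,1] length 2 -- new best
  Position 2 ('c'): window [0,2] length 3 -- new best
  Position 3 ('f'): window [0,3] length 4 -- new best
  Position 4 ('a'): window [0,4] length 5 -- new best
  Position 5 ('b'): window [0,5] length 6 -- new best
  Position 6 ('g'): repeat (last at 0), move window start to 1
  Position 6 ('g'): window [1,6] length 6
  Position 7 ('g'): repeat (last at 6), move window start to 7
  Position 7 ('g'): window [7,7] length 1
  Position 8 ('d'): window [7,8] length 2
  Position 9 ('g'): repeat (last at 7), move window start to 8
  Position 9 ('g'): window [8,9] length 2
  Position 10 ('d'): repeat (last at 8), move window start to 9
  Position 10 ('d'): window [9,10] length 2
Longest substring with no repeats: "ghcfab" with length 6

6


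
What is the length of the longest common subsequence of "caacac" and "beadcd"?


LCS of "caacac" and "beadcd"
DP table:
           b    e    a    d    c    d
      0    0    0    0    0    0    0
  c   0    0    0    0    0    1    1
  a   0    0    0    1    1    1    1
  a   0    0    0    1    1    1    1
  c   0    0    0    1    1    2    2
  a   0    0    0    1    1    2    2
  c   0    0    0    1    1    2    2
LCS length = dp[6][6] = 2

2


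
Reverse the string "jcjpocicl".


Input: jcjpocicl
Reading characters right to left:
  Position 8: 'l'
  Position 7: 'c'
  Position 6: 'i'
  Position 5: 'c'
  Position 4: 'o'
  Position 3: 'p'
  Position 2: 'j'
  Position 1: 'c'
  Position 0: 'j'
Reversed: lcicopjcj

lcicopjcj


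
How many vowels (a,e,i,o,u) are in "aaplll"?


Input: aaplll
Checking each character:
  'a' at position 0: vowel (running total: 1)
  'a' at position 1: vowel (running total: 2)
  'p' at position 2: consonant
  'l' at position 3: consonant
  'l' at position 4: consonant
  'l' at position 5: consonant
Total vowels: 2

2


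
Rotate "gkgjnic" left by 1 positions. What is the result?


Input: "gkgjnic", rotate left by 1
First 1 characters: "g"
Remaining characters: "kgjnic"
Concatenate remaining + first: "kgjnic" + "g" = "kgjnicg"

kgjnicg


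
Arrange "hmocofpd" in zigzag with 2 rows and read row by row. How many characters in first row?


Zigzag "hmocofpd" into 2 rows:
Placing characters:
  'h' => row 0
  'm' => row 1
  'o' => row 0
  'c' => row 1
  'o' => row 0
  'f' => row 1
  'p' => row 0
  'd' => row 1
Rows:
  Row 0: "hoop"
  Row 1: "mcfd"
First row length: 4

4


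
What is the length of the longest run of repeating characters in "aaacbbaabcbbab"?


Input: "aaacbbaabcbbab"
Scanning for longest run:
  Position 1 ('a'): continues run of 'a', length=2
  Position 2 ('a'): continues run of 'a', length=3
  Position 3 ('c'): new char, reset run to 1
  Position 4 ('b'): new char, reset run to 1
  Position 5 ('b'): continues run of 'b', length=2
  Position 6 ('a'): new char, reset run to 1
  Position 7 ('a'): continues run of 'a', length=2
  Position 8 ('b'): new char, reset run to 1
  Position 9 ('c'): new char, reset run to 1
  Position 10 ('b'): new char, reset run to 1
  Position 11 ('b'): continues run of 'b', length=2
  Position 12 ('a'): new char, reset run to 1
  Position 13 ('b'): new char, reset run to 1
Longest run: 'a' with length 3

3


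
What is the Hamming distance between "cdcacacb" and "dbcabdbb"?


Comparing "cdcacacb" and "dbcabdbb" position by position:
  Position 0: 'c' vs 'd' => differ
  Position 1: 'd' vs 'b' => differ
  Position 2: 'c' vs 'c' => same
  Position 3: 'a' vs 'a' => same
  Position 4: 'c' vs 'b' => differ
  Position 5: 'a' vs 'd' => differ
  Position 6: 'c' vs 'b' => differ
  Position 7: 'b' vs 'b' => same
Total differences (Hamming distance): 5

5


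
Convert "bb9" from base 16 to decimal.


Input: "bb9" in base 16
Positional expansion:
  Digit 'b' (value 11) x 16^2 = 2816
  Digit 'b' (value 11) x 16^1 = 176
  Digit '9' (value 9) x 16^0 = 9
Sum = 3001

3001


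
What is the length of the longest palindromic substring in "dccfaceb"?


Input: "dccfaceb"
Checking substrings for palindromes:
  [1:3] "cc" (len 2) => palindrome
Longest palindromic substring: "cc" with length 2

2


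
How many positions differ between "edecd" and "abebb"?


Comparing "edecd" and "abebb" position by position:
  Position 0: 'e' vs 'a' => DIFFER
  Position 1: 'd' vs 'b' => DIFFER
  Position 2: 'e' vs 'e' => same
  Position 3: 'c' vs 'b' => DIFFER
  Position 4: 'd' vs 'b' => DIFFER
Positions that differ: 4

4


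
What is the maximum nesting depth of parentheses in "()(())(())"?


Input: "()(())(())"
Tracking depth:
  Position 0 '(': depth becomes 1
  Position 1 ')': depth becomes 0
  Position 2 '(': depth becomes 1
  Position 3 '(': depth becomes 2
  Position 4 ')': depth becomes 1
  Position 5 ')': depth becomes 0
  Position 6 '(': depth becomes 1
  Position 7 '(': depth becomes 2
  Position 8 ')': depth becomes 1
  Position 9 ')': depth becomes 0
Maximum depth reached: 2

2


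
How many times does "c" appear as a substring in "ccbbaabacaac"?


Searching for "c" in "ccbbaabacaac"
Scanning each position:
  Position 0: "c" => MATCH
  Position 1: "c" => MATCH
  Position 2: "b" => no
  Position 3: "b" => no
  Position 4: "a" => no
  Position 5: "a" => no
  Position 6: "b" => no
  Position 7: "a" => no
  Position 8: "c" => MATCH
  Position 9: "a" => no
  Position 10: "a" => no
  Position 11: "c" => MATCH
Total occurrences: 4

4


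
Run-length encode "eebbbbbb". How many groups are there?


Input: eebbbbbb
Scanning for consecutive runs:
  Group 1: 'e' x 2 (positions 0-1)
  Group 2: 'b' x 6 (positions 2-7)
Total groups: 2

2


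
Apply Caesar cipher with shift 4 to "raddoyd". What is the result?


Caesar cipher: shift "raddoyd" by 4
  'r' (pos 17) + 4 = pos 21 = 'v'
  'a' (pos 0) + 4 = pos 4 = 'e'
  'd' (pos 3) + 4 = pos 7 = 'h'
  'd' (pos 3) + 4 = pos 7 = 'h'
  'o' (pos 14) + 4 = pos 18 = 's'
  'y' (pos 24) + 4 = pos 2 = 'c'
  'd' (pos 3) + 4 = pos 7 = 'h'
Result: vehhsch

vehhsch


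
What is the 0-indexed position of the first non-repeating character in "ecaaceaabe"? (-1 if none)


Input: ecaaceaabe
Character frequencies:
  'a': 4
  'b': 1
  'c': 2
  'e': 3
Scanning left to right for freq == 1:
  Position 0 ('e'): freq=3, skip
  Position 1 ('c'): freq=2, skip
  Position 2 ('a'): freq=4, skip
  Position 3 ('a'): freq=4, skip
  Position 4 ('c'): freq=2, skip
  Position 5 ('e'): freq=3, skip
  Position 6 ('a'): freq=4, skip
  Position 7 ('a'): freq=4, skip
  Position 8 ('b'): unique! => answer = 8

8


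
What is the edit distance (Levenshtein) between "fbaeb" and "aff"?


Computing edit distance: "fbaeb" -> "aff"
DP table:
           a    f    f
      0    1    2    3
  f   1    1    1    2
  b   2    2    2    2
  a   3    2    3    3
  e   4    3    3    4
  b   5    4    4    4
Edit distance = dp[5][3] = 4

4


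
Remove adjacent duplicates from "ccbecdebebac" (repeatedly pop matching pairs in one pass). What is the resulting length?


Input: ccbecdebebac
Stack-based adjacent duplicate removal:
  Read 'c': push. Stack: c
  Read 'c': matches stack top 'c' => pop. Stack: (empty)
  Read 'b': push. Stack: b
  Read 'e': push. Stack: be
  Read 'c': push. Stack: bec
  Read 'd': push. Stack: becd
  Read 'e': push. Stack: becde
  Read 'b': push. Stack: becdeb
  Read 'e': push. Stack: becdebe
  Read 'b': push. Stack: becdebeb
  Read 'a': push. Stack: becdebeba
  Read 'c': push. Stack: becdebebac
Final stack: "becdebebac" (length 10)

10


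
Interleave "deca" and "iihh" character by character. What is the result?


Interleaving "deca" and "iihh":
  Position 0: 'd' from first, 'i' from second => "di"
  Position 1: 'e' from first, 'i' from second => "ei"
  Position 2: 'c' from first, 'h' from second => "ch"
  Position 3: 'a' from first, 'h' from second => "ah"
Result: dieichah

dieichah


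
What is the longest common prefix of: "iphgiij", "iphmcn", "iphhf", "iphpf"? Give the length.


Words: iphgiij, iphmcn, iphhf, iphpf
  Position 0: all 'i' => match
  Position 1: all 'p' => match
  Position 2: all 'h' => match
  Position 3: ('g', 'm', 'h', 'p') => mismatch, stop
LCP = "iph" (length 3)

3


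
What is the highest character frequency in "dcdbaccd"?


Input: dcdbaccd
Character counts:
  'a': 1
  'b': 1
  'c': 3
  'd': 3
Maximum frequency: 3

3


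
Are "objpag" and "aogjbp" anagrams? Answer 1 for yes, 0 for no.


Strings: "objpag", "aogjbp"
Sorted first:  abgjop
Sorted second: abgjop
Sorted forms match => anagrams

1


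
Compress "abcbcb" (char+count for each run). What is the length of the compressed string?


Input: abcbcb
Runs:
  'a' x 1 => "a1"
  'b' x 1 => "b1"
  'c' x 1 => "c1"
  'b' x 1 => "b1"
  'c' x 1 => "c1"
  'b' x 1 => "b1"
Compressed: "a1b1c1b1c1b1"
Compressed length: 12

12


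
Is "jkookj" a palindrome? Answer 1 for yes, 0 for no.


Input: jkookj
Reversed: jkookj
  Compare pos 0 ('j') with pos 5 ('j'): match
  Compare pos 1 ('k') with pos 4 ('k'): match
  Compare pos 2 ('o') with pos 3 ('o'): match
Result: palindrome

1


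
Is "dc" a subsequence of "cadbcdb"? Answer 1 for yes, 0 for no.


Check if "dc" is a subsequence of "cadbcdb"
Greedy scan:
  Position 0 ('c'): no match needed
  Position 1 ('a'): no match needed
  Position 2 ('d'): matches sub[0] = 'd'
  Position 3 ('b'): no match needed
  Position 4 ('c'): matches sub[1] = 'c'
  Position 5 ('d'): no match needed
  Position 6 ('b'): no match needed
All 2 characters matched => is a subsequence

1


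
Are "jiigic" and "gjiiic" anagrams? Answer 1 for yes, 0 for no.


Strings: "jiigic", "gjiiic"
Sorted first:  cgiiij
Sorted second: cgiiij
Sorted forms match => anagrams

1


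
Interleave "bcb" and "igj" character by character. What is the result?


Interleaving "bcb" and "igj":
  Position 0: 'b' from first, 'i' from second => "bi"
  Position 1: 'c' from first, 'g' from second => "cg"
  Position 2: 'b' from first, 'j' from second => "bj"
Result: bicgbj

bicgbj


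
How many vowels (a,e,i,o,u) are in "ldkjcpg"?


Input: ldkjcpg
Checking each character:
  'l' at position 0: consonant
  'd' at position 1: consonant
  'k' at position 2: consonant
  'j' at position 3: consonant
  'c' at position 4: consonant
  'p' at position 5: consonant
  'g' at position 6: consonant
Total vowels: 0

0


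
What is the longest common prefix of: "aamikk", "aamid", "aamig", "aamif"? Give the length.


Words: aamikk, aamid, aamig, aamif
  Position 0: all 'a' => match
  Position 1: all 'a' => match
  Position 2: all 'm' => match
  Position 3: all 'i' => match
  Position 4: ('k', 'd', 'g', 'f') => mismatch, stop
LCP = "aami" (length 4)

4


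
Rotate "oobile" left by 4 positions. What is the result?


Input: "oobile", rotate left by 4
First 4 characters: "oobi"
Remaining characters: "le"
Concatenate remaining + first: "le" + "oobi" = "leoobi"

leoobi


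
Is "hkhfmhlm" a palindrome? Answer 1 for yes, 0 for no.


Input: hkhfmhlm
Reversed: mlhmfhkh
  Compare pos 0 ('h') with pos 7 ('m'): MISMATCH
  Compare pos 1 ('k') with pos 6 ('l'): MISMATCH
  Compare pos 2 ('h') with pos 5 ('h'): match
  Compare pos 3 ('f') with pos 4 ('m'): MISMATCH
Result: not a palindrome

0


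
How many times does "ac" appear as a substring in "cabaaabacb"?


Searching for "ac" in "cabaaabacb"
Scanning each position:
  Position 0: "ca" => no
  Position 1: "ab" => no
  Position 2: "ba" => no
  Position 3: "aa" => no
  Position 4: "aa" => no
  Position 5: "ab" => no
  Position 6: "ba" => no
  Position 7: "ac" => MATCH
  Position 8: "cb" => no
Total occurrences: 1

1


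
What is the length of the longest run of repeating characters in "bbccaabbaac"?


Input: "bbccaabbaac"
Scanning for longest run:
  Position 1 ('b'): continues run of 'b', length=2
  Position 2 ('c'): new char, reset run to 1
  Position 3 ('c'): continues run of 'c', length=2
  Position 4 ('a'): new char, reset run to 1
  Position 5 ('a'): continues run of 'a', length=2
  Position 6 ('b'): new char, reset run to 1
  Position 7 ('b'): continues run of 'b', length=2
  Position 8 ('a'): new char, reset run to 1
  Position 9 ('a'): continues run of 'a', length=2
  Position 10 ('c'): new char, reset run to 1
Longest run: 'b' with length 2

2


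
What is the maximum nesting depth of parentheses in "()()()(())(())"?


Input: "()()()(())(())"
Tracking depth:
  Position 0 '(': depth becomes 1
  Position 1 ')': depth becomes 0
  Position 2 '(': depth becomes 1
  Position 3 ')': depth becomes 0
  Position 4 '(': depth becomes 1
  Position 5 ')': depth becomes 0
  Position 6 '(': depth becomes 1
  Position 7 '(': depth becomes 2
  Position 8 ')': depth becomes 1
  Position 9 ')': depth becomes 0
  Position 10 '(': depth becomes 1
  Position 11 '(': depth becomes 2
  Position 12 ')': depth becomes 1
  Position 13 ')': depth becomes 0
Maximum depth reached: 2

2


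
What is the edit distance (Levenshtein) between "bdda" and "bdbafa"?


Computing edit distance: "bdda" -> "bdbafa"
DP table:
           b    d    b    a    f    a
      0    1    2    3    4    5    6
  b   1    0    1    2    3    4    5
  d   2    1    0    1    2    3    4
  d   3    2    1    1    2    3    4
  a   4    3    2    2    1    2    3
Edit distance = dp[4][6] = 3

3


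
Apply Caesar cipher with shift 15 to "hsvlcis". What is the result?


Caesar cipher: shift "hsvlcis" by 15
  'h' (pos 7) + 15 = pos 22 = 'w'
  's' (pos 18) + 15 = pos 7 = 'h'
  'v' (pos 21) + 15 = pos 10 = 'k'
  'l' (pos 11) + 15 = pos 0 = 'a'
  'c' (pos 2) + 15 = pos 17 = 'r'
  'i' (pos 8) + 15 = pos 23 = 'x'
  's' (pos 18) + 15 = pos 7 = 'h'
Result: whkarxh

whkarxh


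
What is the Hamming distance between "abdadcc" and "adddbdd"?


Comparing "abdadcc" and "adddbdd" position by position:
  Position 0: 'a' vs 'a' => same
  Position 1: 'b' vs 'd' => differ
  Position 2: 'd' vs 'd' => same
  Position 3: 'a' vs 'd' => differ
  Position 4: 'd' vs 'b' => differ
  Position 5: 'c' vs 'd' => differ
  Position 6: 'c' vs 'd' => differ
Total differences (Hamming distance): 5

5


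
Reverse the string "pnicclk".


Input: pnicclk
Reading characters right to left:
  Position 6: 'k'
  Position 5: 'l'
  Position 4: 'c'
  Position 3: 'c'
  Position 2: 'i'
  Position 1: 'n'
  Position 0: 'p'
Reversed: klccinp

klccinp


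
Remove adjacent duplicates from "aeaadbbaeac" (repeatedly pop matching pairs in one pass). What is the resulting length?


Input: aeaadbbaeac
Stack-based adjacent duplicate removal:
  Read 'a': push. Stack: a
  Read 'e': push. Stack: ae
  Read 'a': push. Stack: aea
  Read 'a': matches stack top 'a' => pop. Stack: ae
  Read 'd': push. Stack: aed
  Read 'b': push. Stack: aedb
  Read 'b': matches stack top 'b' => pop. Stack: aed
  Read 'a': push. Stack: aeda
  Read 'e': push. Stack: aedae
  Read 'a': push. Stack: aedaea
  Read 'c': push. Stack: aedaeac
Final stack: "aedaeac" (length 7)

7


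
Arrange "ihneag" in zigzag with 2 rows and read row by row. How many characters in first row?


Zigzag "ihneag" into 2 rows:
Placing characters:
  'i' => row 0
  'h' => row 1
  'n' => row 0
  'e' => row 1
  'a' => row 0
  'g' => row 1
Rows:
  Row 0: "ina"
  Row 1: "heg"
First row length: 3

3


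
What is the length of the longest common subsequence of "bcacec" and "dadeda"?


LCS of "bcacec" and "dadeda"
DP table:
           d    a    d    e    d    a
      0    0    0    0    0    0    0
  b   0    0    0    0    0    0    0
  c   0    0    0    0    0    0    0
  a   0    0    1    1    1    1    1
  c   0    0    1    1    1    1    1
  e   0    0    1    1    2    2    2
  c   0    0    1    1    2    2    2
LCS length = dp[6][6] = 2

2


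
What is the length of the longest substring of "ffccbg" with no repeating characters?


Input: "ffccbg"
Sliding window (track last position of each char):
  Position 0 ('f'): window [0,0] length 1 -- new best
  Position 1 ('f'): repeat (last at 0), move window start to 1
  Position 1 ('f'): window [1,1] length 1
  Position 2 ('c'): window [1,2] length 2 -- new best
  Position 3 ('c'): repeat (last at 2), move window start to 3
  Position 3 ('c'): window [3,3] length 1
  Position 4 ('b'): window [3,4] length 2
  Position 5 ('g'): window [3,5] length 3 -- new best
Longest substring with no repeats: "cbg" with length 3

3


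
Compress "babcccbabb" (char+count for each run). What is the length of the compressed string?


Input: babcccbabb
Runs:
  'b' x 1 => "b1"
  'a' x 1 => "a1"
  'b' x 1 => "b1"
  'c' x 3 => "c3"
  'b' x 1 => "b1"
  'a' x 1 => "a1"
  'b' x 2 => "b2"
Compressed: "b1a1b1c3b1a1b2"
Compressed length: 14

14


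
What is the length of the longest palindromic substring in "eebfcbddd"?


Input: "eebfcbddd"
Checking substrings for palindromes:
  [6:9] "ddd" (len 3) => palindrome
  [0:2] "ee" (len 2) => palindrome
  [6:8] "dd" (len 2) => palindrome
  [7:9] "dd" (len 2) => palindrome
Longest palindromic substring: "ddd" with length 3

3


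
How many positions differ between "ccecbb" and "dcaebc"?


Comparing "ccecbb" and "dcaebc" position by position:
  Position 0: 'c' vs 'd' => DIFFER
  Position 1: 'c' vs 'c' => same
  Position 2: 'e' vs 'a' => DIFFER
  Position 3: 'c' vs 'e' => DIFFER
  Position 4: 'b' vs 'b' => same
  Position 5: 'b' vs 'c' => DIFFER
Positions that differ: 4

4


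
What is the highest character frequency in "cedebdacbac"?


Input: cedebdacbac
Character counts:
  'a': 2
  'b': 2
  'c': 3
  'd': 2
  'e': 2
Maximum frequency: 3

3


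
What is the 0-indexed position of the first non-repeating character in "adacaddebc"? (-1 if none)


Input: adacaddebc
Character frequencies:
  'a': 3
  'b': 1
  'c': 2
  'd': 3
  'e': 1
Scanning left to right for freq == 1:
  Position 0 ('a'): freq=3, skip
  Position 1 ('d'): freq=3, skip
  Position 2 ('a'): freq=3, skip
  Position 3 ('c'): freq=2, skip
  Position 4 ('a'): freq=3, skip
  Position 5 ('d'): freq=3, skip
  Position 6 ('d'): freq=3, skip
  Position 7 ('e'): unique! => answer = 7

7


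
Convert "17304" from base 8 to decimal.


Input: "17304" in base 8
Positional expansion:
  Digit '1' (value 1) x 8^4 = 4096
  Digit '7' (value 7) x 8^3 = 3584
  Digit '3' (value 3) x 8^2 = 192
  Digit '0' (value 0) x 8^1 = 0
  Digit '4' (value 4) x 8^0 = 4
Sum = 7876

7876


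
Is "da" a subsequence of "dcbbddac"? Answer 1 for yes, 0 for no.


Check if "da" is a subsequence of "dcbbddac"
Greedy scan:
  Position 0 ('d'): matches sub[0] = 'd'
  Position 1 ('c'): no match needed
  Position 2 ('b'): no match needed
  Position 3 ('b'): no match needed
  Position 4 ('d'): no match needed
  Position 5 ('d'): no match needed
  Position 6 ('a'): matches sub[1] = 'a'
  Position 7 ('c'): no match needed
All 2 characters matched => is a subsequence

1


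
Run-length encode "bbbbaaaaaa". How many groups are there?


Input: bbbbaaaaaa
Scanning for consecutive runs:
  Group 1: 'b' x 4 (positions 0-3)
  Group 2: 'a' x 6 (positions 4-9)
Total groups: 2

2


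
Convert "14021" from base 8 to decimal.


Input: "14021" in base 8
Positional expansion:
  Digit '1' (value 1) x 8^4 = 4096
  Digit '4' (value 4) x 8^3 = 2048
  Digit '0' (value 0) x 8^2 = 0
  Digit '2' (value 2) x 8^1 = 16
  Digit '1' (value 1) x 8^0 = 1
Sum = 6161

6161


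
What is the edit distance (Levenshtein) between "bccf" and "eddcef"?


Computing edit distance: "bccf" -> "eddcef"
DP table:
           e    d    d    c    e    f
      0    1    2    3    4    5    6
  b   1    1    2    3    4    5    6
  c   2    2    2    3    3    4    5
  c   3    3    3    3    3    4    5
  f   4    4    4    4    4    4    4
Edit distance = dp[4][6] = 4

4


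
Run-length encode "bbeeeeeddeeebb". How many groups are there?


Input: bbeeeeeddeeebb
Scanning for consecutive runs:
  Group 1: 'b' x 2 (positions 0-1)
  Group 2: 'e' x 5 (positions 2-6)
  Group 3: 'd' x 2 (positions 7-8)
  Group 4: 'e' x 3 (positions 9-11)
  Group 5: 'b' x 2 (positions 12-13)
Total groups: 5

5


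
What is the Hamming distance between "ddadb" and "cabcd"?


Comparing "ddadb" and "cabcd" position by position:
  Position 0: 'd' vs 'c' => differ
  Position 1: 'd' vs 'a' => differ
  Position 2: 'a' vs 'b' => differ
  Position 3: 'd' vs 'c' => differ
  Position 4: 'b' vs 'd' => differ
Total differences (Hamming distance): 5

5


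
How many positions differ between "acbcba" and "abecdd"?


Comparing "acbcba" and "abecdd" position by position:
  Position 0: 'a' vs 'a' => same
  Position 1: 'c' vs 'b' => DIFFER
  Position 2: 'b' vs 'e' => DIFFER
  Position 3: 'c' vs 'c' => same
  Position 4: 'b' vs 'd' => DIFFER
  Position 5: 'a' vs 'd' => DIFFER
Positions that differ: 4

4


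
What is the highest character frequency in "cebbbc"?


Input: cebbbc
Character counts:
  'b': 3
  'c': 2
  'e': 1
Maximum frequency: 3

3


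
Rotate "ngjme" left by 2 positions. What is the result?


Input: "ngjme", rotate left by 2
First 2 characters: "ng"
Remaining characters: "jme"
Concatenate remaining + first: "jme" + "ng" = "jmeng"

jmeng


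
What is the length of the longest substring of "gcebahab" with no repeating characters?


Input: "gcebahab"
Sliding window (track last position of each char):
  Position 0 ('g'): window [0,0] length 1 -- new best
  Position 1 ('c'): window [0,1] length 2 -- new best
  Position 2 ('e'): window [0,2] length 3 -- new best
  Position 3 ('b'): window [0,3] length 4 -- new best
  Position 4 ('a'): window [0,4] length 5 -- new best
  Position 5 ('h'): window [0,5] length 6 -- new best
  Position 6 ('a'): repeat (last at 4), move window start to 5
  Position 6 ('a'): window [5,6] length 2
  Position 7 ('b'): window [5,7] length 3
Longest substring with no repeats: "gcebah" with length 6

6


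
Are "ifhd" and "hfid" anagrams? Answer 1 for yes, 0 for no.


Strings: "ifhd", "hfid"
Sorted first:  dfhi
Sorted second: dfhi
Sorted forms match => anagrams

1


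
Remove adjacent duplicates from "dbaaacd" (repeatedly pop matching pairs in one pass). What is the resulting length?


Input: dbaaacd
Stack-based adjacent duplicate removal:
  Read 'd': push. Stack: d
  Read 'b': push. Stack: db
  Read 'a': push. Stack: dba
  Read 'a': matches stack top 'a' => pop. Stack: db
  Read 'a': push. Stack: dba
  Read 'c': push. Stack: dbac
  Read 'd': push. Stack: dbacd
Final stack: "dbacd" (length 5)

5


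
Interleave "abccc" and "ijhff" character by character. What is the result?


Interleaving "abccc" and "ijhff":
  Position 0: 'a' from first, 'i' from second => "ai"
  Position 1: 'b' from first, 'j' from second => "bj"
  Position 2: 'c' from first, 'h' from second => "ch"
  Position 3: 'c' from first, 'f' from second => "cf"
  Position 4: 'c' from first, 'f' from second => "cf"
Result: aibjchcfcf

aibjchcfcf


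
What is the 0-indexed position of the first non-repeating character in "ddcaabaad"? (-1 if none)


Input: ddcaabaad
Character frequencies:
  'a': 4
  'b': 1
  'c': 1
  'd': 3
Scanning left to right for freq == 1:
  Position 0 ('d'): freq=3, skip
  Position 1 ('d'): freq=3, skip
  Position 2 ('c'): unique! => answer = 2

2


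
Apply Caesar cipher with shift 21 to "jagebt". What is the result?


Caesar cipher: shift "jagebt" by 21
  'j' (pos 9) + 21 = pos 4 = 'e'
  'a' (pos 0) + 21 = pos 21 = 'v'
  'g' (pos 6) + 21 = pos 1 = 'b'
  'e' (pos 4) + 21 = pos 25 = 'z'
  'b' (pos 1) + 21 = pos 22 = 'w'
  't' (pos 19) + 21 = pos 14 = 'o'
Result: evbzwo

evbzwo


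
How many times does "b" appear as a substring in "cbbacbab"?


Searching for "b" in "cbbacbab"
Scanning each position:
  Position 0: "c" => no
  Position 1: "b" => MATCH
  Position 2: "b" => MATCH
  Position 3: "a" => no
  Position 4: "c" => no
  Position 5: "b" => MATCH
  Position 6: "a" => no
  Position 7: "b" => MATCH
Total occurrences: 4

4


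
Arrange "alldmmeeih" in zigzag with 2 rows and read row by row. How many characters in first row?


Zigzag "alldmmeeih" into 2 rows:
Placing characters:
  'a' => row 0
  'l' => row 1
  'l' => row 0
  'd' => row 1
  'm' => row 0
  'm' => row 1
  'e' => row 0
  'e' => row 1
  'i' => row 0
  'h' => row 1
Rows:
  Row 0: "almei"
  Row 1: "ldmeh"
First row length: 5

5


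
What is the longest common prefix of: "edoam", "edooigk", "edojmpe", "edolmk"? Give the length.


Words: edoam, edooigk, edojmpe, edolmk
  Position 0: all 'e' => match
  Position 1: all 'd' => match
  Position 2: all 'o' => match
  Position 3: ('a', 'o', 'j', 'l') => mismatch, stop
LCP = "edo" (length 3)

3


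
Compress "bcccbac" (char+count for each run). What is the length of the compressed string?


Input: bcccbac
Runs:
  'b' x 1 => "b1"
  'c' x 3 => "c3"
  'b' x 1 => "b1"
  'a' x 1 => "a1"
  'c' x 1 => "c1"
Compressed: "b1c3b1a1c1"
Compressed length: 10

10


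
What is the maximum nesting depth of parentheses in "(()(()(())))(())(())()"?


Input: "(()(()(())))(())(())()"
Tracking depth:
  Position 0 '(': depth becomes 1
  Position 1 '(': depth becomes 2
  Position 2 ')': depth becomes 1
  Position 3 '(': depth becomes 2
  Position 4 '(': depth becomes 3
  Position 5 ')': depth becomes 2
  Position 6 '(': depth becomes 3
  Position 7 '(': depth becomes 4
  Position 8 ')': depth becomes 3
  Position 9 ')': depth becomes 2
  Position 10 ')': depth becomes 1
  Position 11 ')': depth becomes 0
  Position 12 '(': depth becomes 1
  Position 13 '(': depth becomes 2
  Position 14 ')': depth becomes 1
  Position 15 ')': depth becomes 0
  Position 16 '(': depth becomes 1
  Position 17 '(': depth becomes 2
  Position 18 ')': depth becomes 1
  Position 19 ')': depth becomes 0
  Position 20 '(': depth becomes 1
  Position 21 ')': depth becomes 0
Maximum depth reached: 4

4


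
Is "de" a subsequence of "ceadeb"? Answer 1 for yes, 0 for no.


Check if "de" is a subsequence of "ceadeb"
Greedy scan:
  Position 0 ('c'): no match needed
  Position 1 ('e'): no match needed
  Position 2 ('a'): no match needed
  Position 3 ('d'): matches sub[0] = 'd'
  Position 4 ('e'): matches sub[1] = 'e'
  Position 5 ('b'): no match needed
All 2 characters matched => is a subsequence

1


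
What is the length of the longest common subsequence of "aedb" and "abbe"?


LCS of "aedb" and "abbe"
DP table:
           a    b    b    e
      0    0    0    0    0
  a   0    1    1    1    1
  e   0    1    1    1    2
  d   0    1    1    1    2
  b   0    1    2    2    2
LCS length = dp[4][4] = 2

2


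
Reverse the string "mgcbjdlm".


Input: mgcbjdlm
Reading characters right to left:
  Position 7: 'm'
  Position 6: 'l'
  Position 5: 'd'
  Position 4: 'j'
  Position 3: 'b'
  Position 2: 'c'
  Position 1: 'g'
  Position 0: 'm'
Reversed: mldjbcgm

mldjbcgm


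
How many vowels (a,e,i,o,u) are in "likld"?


Input: likld
Checking each character:
  'l' at position 0: consonant
  'i' at position 1: vowel (running total: 1)
  'k' at position 2: consonant
  'l' at position 3: consonant
  'd' at position 4: consonant
Total vowels: 1

1


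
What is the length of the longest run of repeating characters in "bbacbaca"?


Input: "bbacbaca"
Scanning for longest run:
  Position 1 ('b'): continues run of 'b', length=2
  Position 2 ('a'): new char, reset run to 1
  Position 3 ('c'): new char, reset run to 1
  Position 4 ('b'): new char, reset run to 1
  Position 5 ('a'): new char, reset run to 1
  Position 6 ('c'): new char, reset run to 1
  Position 7 ('a'): new char, reset run to 1
Longest run: 'b' with length 2

2


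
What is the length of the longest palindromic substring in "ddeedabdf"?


Input: "ddeedabdf"
Checking substrings for palindromes:
  [1:5] "deed" (len 4) => palindrome
  [0:2] "dd" (len 2) => palindrome
  [2:4] "ee" (len 2) => palindrome
Longest palindromic substring: "deed" with length 4

4


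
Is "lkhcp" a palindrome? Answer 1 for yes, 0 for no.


Input: lkhcp
Reversed: pchkl
  Compare pos 0 ('l') with pos 4 ('p'): MISMATCH
  Compare pos 1 ('k') with pos 3 ('c'): MISMATCH
Result: not a palindrome

0


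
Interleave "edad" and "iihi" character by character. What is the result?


Interleaving "edad" and "iihi":
  Position 0: 'e' from first, 'i' from second => "ei"
  Position 1: 'd' from first, 'i' from second => "di"
  Position 2: 'a' from first, 'h' from second => "ah"
  Position 3: 'd' from first, 'i' from second => "di"
Result: eidiahdi

eidiahdi


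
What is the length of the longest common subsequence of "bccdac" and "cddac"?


LCS of "bccdac" and "cddac"
DP table:
           c    d    d    a    c
      0    0    0    0    0    0
  b   0    0    0    0    0    0
  c   0    1    1    1    1    1
  c   0    1    1    1    1    2
  d   0    1    2    2    2    2
  a   0    1    2    2    3    3
  c   0    1    2    2    3    4
LCS length = dp[6][5] = 4

4


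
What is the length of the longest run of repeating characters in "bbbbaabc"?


Input: "bbbbaabc"
Scanning for longest run:
  Position 1 ('b'): continues run of 'b', length=2
  Position 2 ('b'): continues run of 'b', length=3
  Position 3 ('b'): continues run of 'b', length=4
  Position 4 ('a'): new char, reset run to 1
  Position 5 ('a'): continues run of 'a', length=2
  Position 6 ('b'): new char, reset run to 1
  Position 7 ('c'): new char, reset run to 1
Longest run: 'b' with length 4

4


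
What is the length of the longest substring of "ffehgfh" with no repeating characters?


Input: "ffehgfh"
Sliding window (track last position of each char):
  Position 0 ('f'): window [0,0] length 1 -- new best
  Position 1 ('f'): repeat (last at 0), move window start to 1
  Position 1 ('f'): window [1,1] length 1
  Position 2 ('e'): window [1,2] length 2 -- new best
  Position 3 ('h'): window [1,3] length 3 -- new best
  Position 4 ('g'): window [1,4] length 4 -- new best
  Position 5 ('f'): repeat (last at 1), move window start to 2
  Position 5 ('f'): window [2,5] length 4
  Position 6 ('h'): repeat (last at 3), move window start to 4
  Position 6 ('h'): window [4,6] length 3
Longest substring with no repeats: "fehg" with length 4

4


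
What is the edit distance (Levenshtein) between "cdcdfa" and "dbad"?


Computing edit distance: "cdcdfa" -> "dbad"
DP table:
           d    b    a    d
      0    1    2    3    4
  c   1    1    2    3    4
  d   2    1    2    3    3
  c   3    2    2    3    4
  d   4    3    3    3    3
  f   5    4    4    4    4
  a   6    5    5    4    5
Edit distance = dp[6][4] = 5

5


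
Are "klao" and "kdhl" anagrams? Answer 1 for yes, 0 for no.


Strings: "klao", "kdhl"
Sorted first:  aklo
Sorted second: dhkl
Differ at position 0: 'a' vs 'd' => not anagrams

0


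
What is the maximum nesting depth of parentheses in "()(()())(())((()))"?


Input: "()(()())(())((()))"
Tracking depth:
  Position 0 '(': depth becomes 1
  Position 1 ')': depth becomes 0
  Position 2 '(': depth becomes 1
  Position 3 '(': depth becomes 2
  Position 4 ')': depth becomes 1
  Position 5 '(': depth becomes 2
  Position 6 ')': depth becomes 1
  Position 7 ')': depth becomes 0
  Position 8 '(': depth becomes 1
  Position 9 '(': depth becomes 2
  Position 10 ')': depth becomes 1
  Position 11 ')': depth becomes 0
  Position 12 '(': depth becomes 1
  Position 13 '(': depth becomes 2
  Position 14 '(': depth becomes 3
  Position 15 ')': depth becomes 2
  Position 16 ')': depth becomes 1
  Position 17 ')': depth becomes 0
Maximum depth reached: 3

3


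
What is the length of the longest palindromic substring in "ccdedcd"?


Input: "ccdedcd"
Checking substrings for palindromes:
  [1:6] "cdedc" (len 5) => palindrome
  [2:5] "ded" (len 3) => palindrome
  [4:7] "dcd" (len 3) => palindrome
  [0:2] "cc" (len 2) => palindrome
Longest palindromic substring: "cdedc" with length 5

5


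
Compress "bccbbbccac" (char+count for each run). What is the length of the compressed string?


Input: bccbbbccac
Runs:
  'b' x 1 => "b1"
  'c' x 2 => "c2"
  'b' x 3 => "b3"
  'c' x 2 => "c2"
  'a' x 1 => "a1"
  'c' x 1 => "c1"
Compressed: "b1c2b3c2a1c1"
Compressed length: 12

12


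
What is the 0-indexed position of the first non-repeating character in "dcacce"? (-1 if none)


Input: dcacce
Character frequencies:
  'a': 1
  'c': 3
  'd': 1
  'e': 1
Scanning left to right for freq == 1:
  Position 0 ('d'): unique! => answer = 0

0


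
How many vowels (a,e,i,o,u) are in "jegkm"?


Input: jegkm
Checking each character:
  'j' at position 0: consonant
  'e' at position 1: vowel (running total: 1)
  'g' at position 2: consonant
  'k' at position 3: consonant
  'm' at position 4: consonant
Total vowels: 1

1


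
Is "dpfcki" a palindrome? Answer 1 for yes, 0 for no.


Input: dpfcki
Reversed: ikcfpd
  Compare pos 0 ('d') with pos 5 ('i'): MISMATCH
  Compare pos 1 ('p') with pos 4 ('k'): MISMATCH
  Compare pos 2 ('f') with pos 3 ('c'): MISMATCH
Result: not a palindrome

0


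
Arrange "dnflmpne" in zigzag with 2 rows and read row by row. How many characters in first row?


Zigzag "dnflmpne" into 2 rows:
Placing characters:
  'd' => row 0
  'n' => row 1
  'f' => row 0
  'l' => row 1
  'm' => row 0
  'p' => row 1
  'n' => row 0
  'e' => row 1
Rows:
  Row 0: "dfmn"
  Row 1: "nlpe"
First row length: 4

4


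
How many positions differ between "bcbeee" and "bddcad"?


Comparing "bcbeee" and "bddcad" position by position:
  Position 0: 'b' vs 'b' => same
  Position 1: 'c' vs 'd' => DIFFER
  Position 2: 'b' vs 'd' => DIFFER
  Position 3: 'e' vs 'c' => DIFFER
  Position 4: 'e' vs 'a' => DIFFER
  Position 5: 'e' vs 'd' => DIFFER
Positions that differ: 5

5


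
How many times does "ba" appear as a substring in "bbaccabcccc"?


Searching for "ba" in "bbaccabcccc"
Scanning each position:
  Position 0: "bb" => no
  Position 1: "ba" => MATCH
  Position 2: "ac" => no
  Position 3: "cc" => no
  Position 4: "ca" => no
  Position 5: "ab" => no
  Position 6: "bc" => no
  Position 7: "cc" => no
  Position 8: "cc" => no
  Position 9: "cc" => no
Total occurrences: 1

1


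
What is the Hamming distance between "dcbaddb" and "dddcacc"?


Comparing "dcbaddb" and "dddcacc" position by position:
  Position 0: 'd' vs 'd' => same
  Position 1: 'c' vs 'd' => differ
  Position 2: 'b' vs 'd' => differ
  Position 3: 'a' vs 'c' => differ
  Position 4: 'd' vs 'a' => differ
  Position 5: 'd' vs 'c' => differ
  Position 6: 'b' vs 'c' => differ
Total differences (Hamming distance): 6

6


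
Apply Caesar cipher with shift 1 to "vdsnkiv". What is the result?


Caesar cipher: shift "vdsnkiv" by 1
  'v' (pos 21) + 1 = pos 22 = 'w'
  'd' (pos 3) + 1 = pos 4 = 'e'
  's' (pos 18) + 1 = pos 19 = 't'
  'n' (pos 13) + 1 = pos 14 = 'o'
  'k' (pos 10) + 1 = pos 11 = 'l'
  'i' (pos 8) + 1 = pos 9 = 'j'
  'v' (pos 21) + 1 = pos 22 = 'w'
Result: wetoljw

wetoljw


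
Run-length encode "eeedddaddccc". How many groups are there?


Input: eeedddaddccc
Scanning for consecutive runs:
  Group 1: 'e' x 3 (positions 0-2)
  Group 2: 'd' x 3 (positions 3-5)
  Group 3: 'a' x 1 (positions 6-6)
  Group 4: 'd' x 2 (positions 7-8)
  Group 5: 'c' x 3 (positions 9-11)
Total groups: 5

5


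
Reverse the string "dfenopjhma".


Input: dfenopjhma
Reading characters right to left:
  Position 9: 'a'
  Position 8: 'm'
  Position 7: 'h'
  Position 6: 'j'
  Position 5: 'p'
  Position 4: 'o'
  Position 3: 'n'
  Position 2: 'e'
  Position 1: 'f'
  Position 0: 'd'
Reversed: amhjponefd

amhjponefd


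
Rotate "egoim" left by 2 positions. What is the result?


Input: "egoim", rotate left by 2
First 2 characters: "eg"
Remaining characters: "oim"
Concatenate remaining + first: "oim" + "eg" = "oimeg"

oimeg


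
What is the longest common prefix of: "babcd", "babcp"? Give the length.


Words: babcd, babcp
  Position 0: all 'b' => match
  Position 1: all 'a' => match
  Position 2: all 'b' => match
  Position 3: all 'c' => match
  Position 4: ('d', 'p') => mismatch, stop
LCP = "babc" (length 4)

4


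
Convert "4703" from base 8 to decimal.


Input: "4703" in base 8
Positional expansion:
  Digit '4' (value 4) x 8^3 = 2048
  Digit '7' (value 7) x 8^2 = 448
  Digit '0' (value 0) x 8^1 = 0
  Digit '3' (value 3) x 8^0 = 3
Sum = 2499

2499


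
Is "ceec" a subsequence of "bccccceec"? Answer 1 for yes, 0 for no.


Check if "ceec" is a subsequence of "bccccceec"
Greedy scan:
  Position 0 ('b'): no match needed
  Position 1 ('c'): matches sub[0] = 'c'
  Position 2 ('c'): no match needed
  Position 3 ('c'): no match needed
  Position 4 ('c'): no match needed
  Position 5 ('c'): no match needed
  Position 6 ('e'): matches sub[1] = 'e'
  Position 7 ('e'): matches sub[2] = 'e'
  Position 8 ('c'): matches sub[3] = 'c'
All 4 characters matched => is a subsequence

1


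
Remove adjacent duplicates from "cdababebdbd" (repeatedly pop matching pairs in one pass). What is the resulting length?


Input: cdababebdbd
Stack-based adjacent duplicate removal:
  Read 'c': push. Stack: c
  Read 'd': push. Stack: cd
  Read 'a': push. Stack: cda
  Read 'b': push. Stack: cdab
  Read 'a': push. Stack: cdaba
  Read 'b': push. Stack: cdabab
  Read 'e': push. Stack: cdababe
  Read 'b': push. Stack: cdababeb
  Read 'd': push. Stack: cdababebd
  Read 'b': push. Stack: cdababebdb
  Read 'd': push. Stack: cdababebdbd
Final stack: "cdababebdbd" (length 11)

11


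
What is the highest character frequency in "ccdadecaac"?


Input: ccdadecaac
Character counts:
  'a': 3
  'c': 4
  'd': 2
  'e': 1
Maximum frequency: 4

4


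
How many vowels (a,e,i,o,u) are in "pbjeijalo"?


Input: pbjeijalo
Checking each character:
  'p' at position 0: consonant
  'b' at position 1: consonant
  'j' at position 2: consonant
  'e' at position 3: vowel (running total: 1)
  'i' at position 4: vowel (running total: 2)
  'j' at position 5: consonant
  'a' at position 6: vowel (running total: 3)
  'l' at position 7: consonant
  'o' at position 8: vowel (running total: 4)
Total vowels: 4

4


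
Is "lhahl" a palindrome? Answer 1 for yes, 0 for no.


Input: lhahl
Reversed: lhahl
  Compare pos 0 ('l') with pos 4 ('l'): match
  Compare pos 1 ('h') with pos 3 ('h'): match
Result: palindrome

1


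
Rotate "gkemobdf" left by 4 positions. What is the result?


Input: "gkemobdf", rotate left by 4
First 4 characters: "gkem"
Remaining characters: "obdf"
Concatenate remaining + first: "obdf" + "gkem" = "obdfgkem"

obdfgkem


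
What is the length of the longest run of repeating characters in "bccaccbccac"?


Input: "bccaccbccac"
Scanning for longest run:
  Position 1 ('c'): new char, reset run to 1
  Position 2 ('c'): continues run of 'c', length=2
  Position 3 ('a'): new char, reset run to 1
  Position 4 ('c'): new char, reset run to 1
  Position 5 ('c'): continues run of 'c', length=2
  Position 6 ('b'): new char, reset run to 1
  Position 7 ('c'): new char, reset run to 1
  Position 8 ('c'): continues run of 'c', length=2
  Position 9 ('a'): new char, reset run to 1
  Position 10 ('c'): new char, reset run to 1
Longest run: 'c' with length 2

2
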